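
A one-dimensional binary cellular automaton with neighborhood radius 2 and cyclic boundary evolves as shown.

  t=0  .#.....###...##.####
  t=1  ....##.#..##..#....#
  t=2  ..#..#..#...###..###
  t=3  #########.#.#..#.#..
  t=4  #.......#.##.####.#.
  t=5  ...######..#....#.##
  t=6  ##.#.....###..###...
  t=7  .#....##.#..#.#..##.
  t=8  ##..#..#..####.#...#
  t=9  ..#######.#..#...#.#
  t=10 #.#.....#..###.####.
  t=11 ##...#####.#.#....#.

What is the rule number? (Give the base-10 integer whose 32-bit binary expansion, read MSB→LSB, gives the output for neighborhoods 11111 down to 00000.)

  nb #####: next=.  (t=3,i=2, bit31=0)
  nb ####.: next=.  (t=0,i=18, bit30=0)
  nb ###.#: next=#  (t=0,i=19, bit29=1)
  nb ###..: next=.  (t=0,i=9, bit28=0)
  nb ##.##: next=.  (t=0,i=15, bit27=0)
  nb ##.#.: next=.  (t=0,i=0, bit26=0)
  nb ##..#: next=#  (t=1,i=12, bit25=1)
  nb ##...: next=#  (t=0,i=10, bit24=1)
  nb #.###: next=.  (t=0,i=16, bit23=0)
  nb #.##.: next=.  (t=4,i=10, bit22=0)
  nb #.#.#: next=#  (t=3,i=10, bit21=1)
  nb #.#..: next=.  (t=0,i=1, bit20=0)
  nb #..##: next=.  (t=1,i=9, bit19=0)
  nb #..#.: next=#  (t=1,i=13, bit18=1)
  nb #...#: next=#  (t=0,i=11, bit17=1)
  nb #....: next=.  (t=0,i=3, bit16=0)
  nb .####: next=.  (t=0,i=17, bit15=0)
  nb .###.: next=.  (t=0,i=8, bit14=0)
  nb .##.#: next=#  (t=0,i=14, bit13=1)
  nb .##..: next=.  (t=1,i=11, bit12=0)
  nb .#.##: next=.  (t=4,i=9, bit11=0)
  nb .#.#.: next=#  (t=3,i=11, bit10=1)
  nb .#..#: next=#  (t=1,i=8, bit9=1)
  nb .#...: next=.  (t=0,i=2, bit8=0)
  nb ..###: next=#  (t=0,i=7, bit7=1)
  nb ..##.: next=.  (t=0,i=13, bit6=0)
  nb ..#.#: next=#  (t=3,i=15, bit5=1)
  nb ..#..: next=#  (t=1,i=14, bit4=1)
  nb ...##: next=.  (t=0,i=6, bit3=0)
  nb ...#.: next=#  (t=1,i=18, bit2=1)
  nb ....#: next=#  (t=0,i=5, bit1=1)
  nb .....: next=#  (t=0,i=4, bit0=1)
  bits 00100011001001100010011010110111 = 589702839

589702839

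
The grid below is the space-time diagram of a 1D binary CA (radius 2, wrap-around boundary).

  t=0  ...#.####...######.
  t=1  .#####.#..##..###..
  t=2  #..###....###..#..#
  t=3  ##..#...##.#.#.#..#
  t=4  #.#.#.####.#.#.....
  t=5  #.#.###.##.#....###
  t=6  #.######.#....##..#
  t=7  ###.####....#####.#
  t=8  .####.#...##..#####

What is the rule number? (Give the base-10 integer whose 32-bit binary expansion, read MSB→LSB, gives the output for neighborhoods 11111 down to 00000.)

3936516223

  ##### -> #   bit 31 = 1  t=0,i=14
  ####. -> #   bit 30 = 1  t=0,i=7
  ###.# -> #   bit 29 = 1  t=1,i=5
  ###.. -> .   bit 28 = 0  t=0,i=8
  ##.## -> #   bit 27 = 1  t=5,i=7
  ##.#. -> .   bit 26 = 0  t=1,i=6
  ##..# -> #   bit 25 = 1  t=1,i=12
  ##... -> .   bit 24 = 0  t=0,i=9
  #.### -> #   bit 23 = 1  t=0,i=5
  #.##. -> .   bit 22 = 0  t=5,i=8
  #.#.# -> #   bit 21 = 1  t=3,i=11
  #.#.. -> .   bit 20 = 0  t=1,i=7
  #..## -> .   bit 19 = 0  t=1,i=9
  #..#. -> .   bit 18 = 0  t=2,i=14
  #...# -> #   bit 17 = 1  t=0,i=10
  #.... -> .   bit 16 = 0  t=0,i=0
  .#### -> .   bit 15 = 0  t=0,i=6
  .###. -> #   bit 14 = 1  t=1,i=15
  .##.# -> #   bit 13 = 1  t=3,i=9
  .##.. -> #   bit 12 = 1  t=1,i=11
  .#.## -> #   bit 11 = 1  t=0,i=4
  .#.#. -> .   bit 10 = 0  t=3,i=12
  .#..# -> .   bit 9 = 0  t=1,i=8
  .#... -> .   bit 8 = 0  t=3,i=5
  ..### -> .   bit 7 = 0  t=0,i=12
  ..##. -> #   bit 6 = 1  t=1,i=10
  ..#.# -> #   bit 5 = 1  t=0,i=3
  ..#.. -> #   bit 4 = 1  t=2,i=15
  ...## -> #   bit 3 = 1  t=0,i=11
  ...#. -> #   bit 2 = 1  t=0,i=2
  ....# -> #   bit 1 = 1  t=0,i=1
  ..... -> #   bit 0 = 1  t=4,i=16
  bits 11101010101000100111100001111111 = 3936516223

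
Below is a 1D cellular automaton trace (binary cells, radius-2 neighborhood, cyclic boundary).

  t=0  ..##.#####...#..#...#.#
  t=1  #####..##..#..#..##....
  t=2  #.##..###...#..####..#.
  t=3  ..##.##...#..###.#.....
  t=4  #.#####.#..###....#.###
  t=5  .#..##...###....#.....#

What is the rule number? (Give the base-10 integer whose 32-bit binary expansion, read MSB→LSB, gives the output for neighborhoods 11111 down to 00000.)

3360306115

  ##### -> #   bit 31 = 1  t=0,i=7
  ####. -> #   bit 30 = 1  t=0,i=8
  ###.# -> .   bit 29 = 0  t=3,i=15
  ###.. -> .   bit 28 = 0  t=0,i=9
  ##.## -> #   bit 27 = 1  t=0,i=4
  ##.#. -> .   bit 26 = 0  t=3,i=16
  ##..# -> .   bit 25 = 0  t=1,i=5
  ##... -> .   bit 24 = 0  t=0,i=10
  #.### -> .   bit 23 = 0  t=0,i=5
  #.##. -> #   bit 22 = 1  t=2,i=2
  #.#.# -> .   bit 21 = 0  t=2,i=0
  #.#.. -> .   bit 20 = 0  t=0,i=22
  #..## -> #   bit 19 = 1  t=0,i=1
  #..#. -> .   bit 18 = 0  t=0,i=15
  #...# -> #   bit 17 = 1  t=0,i=11
  #.... -> .   bit 16 = 0  t=1,i=20
  .#### -> .   bit 15 = 0  t=0,i=6
  .###. -> .   bit 14 = 0  t=2,i=7
  .##.# -> #   bit 13 = 1  t=0,i=3
  .##.. -> #   bit 12 = 1  t=1,i=8
  .#.## -> .   bit 11 = 0  t=2,i=1
  .#.#. -> .   bit 10 = 0  t=0,i=21
  .#..# -> #   bit 9 = 1  t=0,i=0
  .#... -> #   bit 8 = 1  t=0,i=17
  ..### -> #   bit 7 = 1  t=1,i=0
  ..##. -> #   bit 6 = 1  t=0,i=2
  ..#.# -> .   bit 5 = 0  t=0,i=20
  ..#.. -> .   bit 4 = 0  t=0,i=13
  ...## -> .   bit 3 = 0  t=1,i=22
  ...#. -> .   bit 2 = 0  t=0,i=12
  ....# -> #   bit 1 = 1  t=1,i=21
  ..... -> #   bit 0 = 1  t=3,i=20
  bits 11001000010010100011001111000011 = 3360306115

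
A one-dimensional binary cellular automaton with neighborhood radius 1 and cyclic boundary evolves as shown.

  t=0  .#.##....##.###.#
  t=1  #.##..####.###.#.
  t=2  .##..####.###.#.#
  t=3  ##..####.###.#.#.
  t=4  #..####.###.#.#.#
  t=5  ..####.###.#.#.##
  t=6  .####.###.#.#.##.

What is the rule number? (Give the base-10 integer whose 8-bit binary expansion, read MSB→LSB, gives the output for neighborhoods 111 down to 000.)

  ### -> #   bit 7 = 1  t=0,i=13
  ##. -> .   bit 6 = 0  t=0,i=4
  #.# -> #   bit 5 = 1  t=0,i=0
  #.. -> .   bit 4 = 0  t=0,i=5
  .## -> #   bit 3 = 1  t=0,i=3
  .#. -> .   bit 2 = 0  t=0,i=1
  ..# -> #   bit 1 = 1  t=0,i=8
  ... -> #   bit 0 = 1  t=0,i=6
  bits 10101011 = 171

171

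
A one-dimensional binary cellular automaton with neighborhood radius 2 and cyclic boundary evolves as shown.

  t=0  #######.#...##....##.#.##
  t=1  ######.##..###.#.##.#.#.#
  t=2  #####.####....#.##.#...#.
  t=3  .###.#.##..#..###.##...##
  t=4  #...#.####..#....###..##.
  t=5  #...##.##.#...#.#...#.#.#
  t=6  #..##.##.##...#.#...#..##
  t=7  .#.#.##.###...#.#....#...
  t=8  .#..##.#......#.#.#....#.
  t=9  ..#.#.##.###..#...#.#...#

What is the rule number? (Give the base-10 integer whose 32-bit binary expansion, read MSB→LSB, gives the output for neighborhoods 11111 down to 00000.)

  ##### -> #   bit 31 = 1  t=0,i=0
  ####. -> #   bit 30 = 1  t=0,i=5
  ###.# -> .   bit 29 = 0  t=0,i=6
  ###.. -> .   bit 28 = 0  t=2,i=9
  ##.## -> #   bit 27 = 1  t=1,i=6
  ##.#. -> #   bit 26 = 1  t=0,i=7
  ##..# -> #   bit 25 = 1  t=1,i=9
  ##... -> .   bit 24 = 0  t=0,i=14
  #.### -> .   bit 23 = 0  t=0,i=23
  #.##. -> #   bit 22 = 1  t=1,i=7
  #.#.# -> .   bit 21 = 0  t=0,i=21
  #.#.. -> #   bit 20 = 1  t=0,i=8
  #..## -> .   bit 19 = 0  t=1,i=10
  #..#. -> .   bit 18 = 0  t=3,i=10
  #...# -> .   bit 17 = 0  t=0,i=10
  #.... -> #   bit 16 = 1  t=0,i=15
  .#### -> #   bit 15 = 1  t=0,i=24
  .###. -> .   bit 14 = 0  t=1,i=12
  .##.# -> .   bit 13 = 0  t=0,i=19
  .##.. -> #   bit 12 = 1  t=0,i=13
  .#.## -> #   bit 11 = 1  t=0,i=22
  .#.#. -> .   bit 10 = 0  t=1,i=21
  .#..# -> #   bit 9 = 1  t=3,i=12
  .#... -> .   bit 8 = 0  t=0,i=9
  ..### -> .   bit 7 = 0  t=1,i=11
  ..##. -> #   bit 6 = 1  t=0,i=12
  ..#.# -> #   bit 5 = 1  t=2,i=14
  ..#.. -> .   bit 4 = 0  t=3,i=11
  ...## -> #   bit 3 = 1  t=0,i=11
  ...#. -> .   bit 2 = 0  t=2,i=13
  ....# -> .   bit 1 = 0  t=0,i=16
  ..... -> #   bit 0 = 1  t=8,i=10
  bits 11001110010100011001101001101001 = 3461454441

3461454441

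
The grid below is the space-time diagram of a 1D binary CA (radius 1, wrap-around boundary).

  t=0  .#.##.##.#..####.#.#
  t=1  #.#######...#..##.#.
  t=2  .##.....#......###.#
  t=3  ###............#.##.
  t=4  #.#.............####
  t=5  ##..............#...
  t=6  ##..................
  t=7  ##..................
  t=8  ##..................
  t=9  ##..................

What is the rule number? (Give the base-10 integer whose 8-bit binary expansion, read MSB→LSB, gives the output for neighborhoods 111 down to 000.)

  nb ###: next=.  (t=0,i=13, bit7=0)
  nb ##.: next=#  (t=0,i=4, bit6=1)
  nb #.#: next=#  (t=0,i=0, bit5=1)
  nb #..: next=.  (t=0,i=10, bit4=0)
  nb .##: next=#  (t=0,i=3, bit3=1)
  nb .#.: next=.  (t=0,i=1, bit2=0)
  nb ..#: next=.  (t=0,i=11, bit1=0)
  nb ...: next=.  (t=1,i=10, bit0=0)
  bits 01101000 = 104

104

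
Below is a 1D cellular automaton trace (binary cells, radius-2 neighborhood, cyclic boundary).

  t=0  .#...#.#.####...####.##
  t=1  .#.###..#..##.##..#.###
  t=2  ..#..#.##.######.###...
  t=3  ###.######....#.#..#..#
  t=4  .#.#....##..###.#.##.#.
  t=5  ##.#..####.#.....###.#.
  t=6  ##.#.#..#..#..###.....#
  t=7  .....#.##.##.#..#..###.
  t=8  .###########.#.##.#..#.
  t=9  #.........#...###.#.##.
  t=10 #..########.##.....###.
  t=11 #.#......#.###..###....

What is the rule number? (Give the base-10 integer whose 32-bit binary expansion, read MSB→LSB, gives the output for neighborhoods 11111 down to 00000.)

1482569855

  ##### -> .   bit 31 = 0  t=2,i=12
  ####. -> #   bit 30 = 1  t=0,i=11
  ###.# -> .   bit 29 = 0  t=0,i=19
  ###.. -> #   bit 28 = 1  t=0,i=12
  ##.## -> #   bit 27 = 1  t=0,i=20
  ##.#. -> .   bit 26 = 0  t=0,i=0
  ##..# -> .   bit 25 = 0  t=1,i=6
  ##... -> .   bit 24 = 0  t=0,i=13
  #.### -> .   bit 23 = 0  t=0,i=9
  #.##. -> #   bit 22 = 1  t=0,i=21
  #.#.# -> .   bit 21 = 0  t=0,i=7
  #.#.. -> #   bit 20 = 1  t=0,i=1
  #..## -> #   bit 19 = 1  t=1,i=10
  #..#. -> #   bit 18 = 1  t=1,i=7
  #...# -> #   bit 17 = 1  t=0,i=3
  #.... -> .   bit 16 = 0  t=2,i=21
  .#### -> .   bit 15 = 0  t=0,i=10
  .###. -> .   bit 14 = 0  t=1,i=4
  .##.# -> #   bit 13 = 1  t=0,i=22
  .##.. -> #   bit 12 = 1  t=1,i=15
  .#.## -> #   bit 11 = 1  t=0,i=8
  .#.#. -> .   bit 10 = 0  t=0,i=6
  .#..# -> .   bit 9 = 0  t=1,i=9
  .#... -> .   bit 8 = 0  t=0,i=2
  ..### -> .   bit 7 = 0  t=0,i=16
  ..##. -> #   bit 6 = 1  t=1,i=11
  ..#.# -> #   bit 5 = 1  t=0,i=5
  ..#.. -> #   bit 4 = 1  t=1,i=8
  ...## -> #   bit 3 = 1  t=0,i=15
  ...#. -> #   bit 2 = 1  t=0,i=4
  ....# -> #   bit 1 = 1  t=2,i=0
  ..... -> #   bit 0 = 1  t=2,i=22
  bits 01011000010111100011100001111111 = 1482569855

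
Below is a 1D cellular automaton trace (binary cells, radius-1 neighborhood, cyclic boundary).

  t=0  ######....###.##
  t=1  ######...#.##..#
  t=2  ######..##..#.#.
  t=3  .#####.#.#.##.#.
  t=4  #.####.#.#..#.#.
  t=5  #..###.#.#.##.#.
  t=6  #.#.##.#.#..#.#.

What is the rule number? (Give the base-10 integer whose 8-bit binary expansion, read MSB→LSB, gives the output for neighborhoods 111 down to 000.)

  ### -> #   bit 7 = 1  t=0,i=0
  ##. -> #   bit 6 = 1  t=0,i=5
  #.# -> .   bit 5 = 0  t=0,i=13
  #.. -> .   bit 4 = 0  t=0,i=6
  .## -> .   bit 3 = 0  t=0,i=10
  .#. -> #   bit 2 = 1  t=1,i=9
  ..# -> #   bit 1 = 1  t=0,i=9
  ... -> .   bit 0 = 0  t=0,i=7
  bits 11000110 = 198

198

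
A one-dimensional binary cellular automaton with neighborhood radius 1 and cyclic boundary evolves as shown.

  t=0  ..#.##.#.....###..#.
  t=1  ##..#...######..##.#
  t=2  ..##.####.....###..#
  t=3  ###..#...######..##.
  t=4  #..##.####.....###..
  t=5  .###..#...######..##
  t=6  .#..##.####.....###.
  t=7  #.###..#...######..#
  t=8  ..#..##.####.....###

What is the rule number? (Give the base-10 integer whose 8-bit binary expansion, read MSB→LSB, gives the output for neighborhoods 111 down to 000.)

27

  [7] ### => .  t=0,i=14
  [6] ##. => .  t=0,i=5
  [5] #.# => .  t=0,i=3
  [4] #.. => #  t=0,i=8
  [3] .## => #  t=0,i=4
  [2] .#. => .  t=0,i=2
  [1] ..# => #  t=0,i=1
  [0] ... => #  t=0,i=0
  bits 00011011 = 27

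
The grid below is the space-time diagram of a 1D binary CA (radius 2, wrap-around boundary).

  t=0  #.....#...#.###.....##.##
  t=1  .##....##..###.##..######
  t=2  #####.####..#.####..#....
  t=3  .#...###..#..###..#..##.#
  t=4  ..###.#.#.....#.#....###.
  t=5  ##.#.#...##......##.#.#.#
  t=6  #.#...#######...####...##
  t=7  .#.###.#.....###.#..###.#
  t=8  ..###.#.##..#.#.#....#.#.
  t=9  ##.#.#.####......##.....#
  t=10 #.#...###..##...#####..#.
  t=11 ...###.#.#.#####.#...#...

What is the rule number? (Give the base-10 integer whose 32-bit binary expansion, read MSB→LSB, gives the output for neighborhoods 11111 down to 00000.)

  #####|.  b31=0 t=1,i=21
  ####.|.  b30=0 t=1,i=23
  ###.#|.  b29=0 t=1,i=13
  ###..|.  b28=0 t=0,i=0
  ##.##|#  b27=1 t=0,i=22
  ##.#.|#  b26=1 t=3,i=23
  ##..#|#  b25=1 t=1,i=9
  ##...|#  b24=1 t=0,i=1
  #.###|#  b23=1 t=0,i=12
  #.##.|#  b22=1 t=1,i=1
  #.#.#|.  b21=0 t=3,i=24
  #.#..|.  b20=0 t=3,i=1
  #..##|.  b19=0 t=1,i=10
  #..#.|.  b18=0 t=2,i=11
  #...#|#  b17=1 t=0,i=8
  #....|#  b16=1 t=0,i=2
  .####|#  b15=1 t=1,i=20
  .###.|#  b14=1 t=0,i=13
  .##.#|#  b13=1 t=0,i=21
  .##..|#  b12=1 t=1,i=2
  .#.##|#  b11=1 t=0,i=11
  .#.#.|.  b10=0 t=3,i=0
  .#..#|.  b9=0 t=3,i=11
  .#...|#  b8=1 t=0,i=7
  ..###|.  b7=0 t=1,i=11
  ..##.|#  b6=1 t=0,i=20
  ..#.#|.  b5=0 t=0,i=10
  ..#..|.  b4=0 t=0,i=6
  ...##|#  b3=1 t=0,i=19
  ...#.|.  b2=0 t=0,i=5
  ....#|.  b1=0 t=0,i=4
  .....|.  b0=0 t=0,i=3
  bits 00001111110000111111100101001000 = 264501576

264501576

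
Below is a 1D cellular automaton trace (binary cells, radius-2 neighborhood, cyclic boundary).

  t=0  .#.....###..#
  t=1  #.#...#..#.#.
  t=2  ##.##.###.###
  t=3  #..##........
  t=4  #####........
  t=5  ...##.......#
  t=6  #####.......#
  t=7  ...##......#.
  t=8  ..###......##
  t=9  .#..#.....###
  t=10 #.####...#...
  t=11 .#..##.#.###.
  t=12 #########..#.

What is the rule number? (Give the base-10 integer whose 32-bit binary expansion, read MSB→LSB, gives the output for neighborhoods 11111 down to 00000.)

  [31] ##### => .  t=2,i=12
  [30] ####. => #  t=2,i=0
  [29] ###.# => .  t=2,i=1
  [28] ###.. => #  t=0,i=9
  [27] ##.## => .  t=2,i=2
  [26] ##.#. => #  t=9,i=0
  [25] ##..# => .  t=0,i=10
  [24] ##... => .  t=3,i=5
  [23] #.### => .  t=2,i=6
  [22] #.##. => #  t=2,i=3
  [21] #.#.# => #  t=1,i=0
  [20] #.#.. => .  t=0,i=1
  [19] #..## => #  t=3,i=2
  [18] #..#. => #  t=0,i=11
  [17] #...# => #  t=1,i=4
  [16] #.... => .  t=0,i=3
  [15] .#### => .  t=2,i=11
  [14] .###. => .  t=0,i=8
  [13] .##.# => #  t=2,i=4
  [12] .##.. => #  t=3,i=4
  [11] .#.## => #  t=10,i=1
  [10] .#.#. => #  t=0,i=0
  [9] .#..# => #  t=1,i=7
  [8] .#... => #  t=0,i=2
  [7] ..### => .  t=0,i=7
  [6] ..##. => #  t=3,i=3
  [5] ..#.# => .  t=0,i=12
  [4] ..#.. => #  t=1,i=6
  [3] ...## => #  t=0,i=6
  [2] ...#. => .  t=1,i=5
  [1] ....# => .  t=0,i=5
  [0] ..... => .  t=0,i=4
  bits 01010100011011100011111101011000 = 1416511320

1416511320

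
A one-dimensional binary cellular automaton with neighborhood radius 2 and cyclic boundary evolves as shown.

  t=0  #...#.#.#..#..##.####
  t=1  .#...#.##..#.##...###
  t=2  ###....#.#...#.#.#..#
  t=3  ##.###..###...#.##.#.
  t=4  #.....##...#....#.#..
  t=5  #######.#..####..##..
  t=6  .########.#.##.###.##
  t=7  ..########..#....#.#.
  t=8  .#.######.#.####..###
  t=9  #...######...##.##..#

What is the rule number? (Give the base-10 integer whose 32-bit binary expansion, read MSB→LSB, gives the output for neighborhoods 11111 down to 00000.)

3881403739

  #####|#  b31=1 t=0,i=19
  ####.|#  b30=1 t=0,i=20
  ###.#|#  b29=1 t=1,i=20
  ###..|.  b28=0 t=0,i=0
  ##.##|.  b27=0 t=0,i=16
  ##.#.|#  b26=1 t=1,i=0
  ##..#|#  b25=1 t=1,i=9
  ##...|#  b24=1 t=0,i=1
  #.###|.  b23=0 t=0,i=17
  #.##.|#  b22=1 t=1,i=7
  #.#.#|.  b21=0 t=0,i=6
  #.#..|#  b20=1 t=0,i=8
  #..##|#  b19=1 t=0,i=13
  #..#.|.  b18=0 t=0,i=10
  #...#|.  b17=0 t=0,i=2
  #....|#  b16=1 t=2,i=4
  .####|#  b15=1 t=0,i=18
  .###.|.  b14=0 t=1,i=19
  .##.#|.  b13=0 t=0,i=15
  .##..|.  b12=0 t=1,i=8
  .#.##|.  b11=0 t=1,i=6
  .#.#.|#  b10=1 t=0,i=5
  .#..#|.  b9=0 t=0,i=9
  .#...|#  b8=1 t=1,i=2
  ..###|.  b7=0 t=1,i=18
  ..##.|#  b6=1 t=0,i=14
  ..#.#|.  b5=0 t=0,i=4
  ..#..|#  b4=1 t=0,i=11
  ...##|#  b3=1 t=1,i=17
  ...#.|.  b2=0 t=0,i=3
  ....#|#  b1=1 t=2,i=5
  .....|#  b0=1 t=4,i=3
  bits 11100111010110011000010101011011 = 3881403739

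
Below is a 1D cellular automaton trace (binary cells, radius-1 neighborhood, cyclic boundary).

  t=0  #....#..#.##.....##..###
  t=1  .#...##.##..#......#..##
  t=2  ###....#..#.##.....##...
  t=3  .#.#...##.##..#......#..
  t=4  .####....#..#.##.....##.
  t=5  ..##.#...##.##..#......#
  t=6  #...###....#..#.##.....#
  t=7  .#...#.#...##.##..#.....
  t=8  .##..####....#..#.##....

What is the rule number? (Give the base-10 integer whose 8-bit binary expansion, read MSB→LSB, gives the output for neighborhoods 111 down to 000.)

  ###|#  b7=1 t=0,i=22
  ##.|.  b6=0 t=0,i=0
  #.#|#  b5=1 t=0,i=9
  #..|#  b4=1 t=0,i=1
  .##|.  b3=0 t=0,i=10
  .#.|#  b2=1 t=0,i=5
  ..#|.  b1=0 t=0,i=4
  ...|.  b0=0 t=0,i=2
  bits 10110100 = 180

180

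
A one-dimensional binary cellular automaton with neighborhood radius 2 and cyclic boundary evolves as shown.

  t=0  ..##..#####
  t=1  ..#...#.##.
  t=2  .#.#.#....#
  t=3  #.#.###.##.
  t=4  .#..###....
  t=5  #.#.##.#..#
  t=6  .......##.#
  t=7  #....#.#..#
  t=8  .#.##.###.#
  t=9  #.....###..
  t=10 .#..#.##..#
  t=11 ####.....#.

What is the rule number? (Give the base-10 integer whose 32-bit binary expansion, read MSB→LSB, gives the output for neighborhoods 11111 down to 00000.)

3784591302

  #####|#  b31=1 t=0,i=8
  ####.|#  b30=1 t=0,i=9
  ###.#|#  b29=1 t=3,i=6
  ###..|.  b28=0 t=0,i=10
  ##.##|.  b27=0 t=3,i=7
  ##.#.|.  b26=0 t=3,i=10
  ##..#|.  b25=0 t=0,i=0
  ##...|#  b24=1 t=1,i=10
  #.###|#  b23=1 t=3,i=4
  #.##.|.  b22=0 t=1,i=8
  #.#.#|.  b21=0 t=2,i=1
  #.#..|#  b20=1 t=2,i=5
  #..##|.  b19=0 t=0,i=1
  #..#.|#  b18=1 t=9,i=10
  #...#|.  b17=0 t=1,i=0
  #....|.  b16=0 t=2,i=7
  .####|.  b15=0 t=0,i=7
  .###.|#  b14=1 t=3,i=5
  .##.#|.  b13=0 t=3,i=9
  .##..|.  b12=0 t=0,i=3
  .#.##|.  b11=0 t=1,i=7
  .#.#.|#  b10=1 t=2,i=0
  .#..#|#  b9=1 t=4,i=2
  .#...|#  b8=1 t=1,i=3
  ..###|#  b7=1 t=0,i=6
  ..##.|#  b6=1 t=0,i=2
  ..#.#|.  b5=0 t=1,i=6
  ..#..|.  b4=0 t=1,i=2
  ...##|.  b3=0 t=6,i=6
  ...#.|#  b2=1 t=1,i=1
  ....#|#  b1=1 t=2,i=8
  .....|.  b0=0 t=4,i=9
  bits 11100001100101000100011111000110 = 3784591302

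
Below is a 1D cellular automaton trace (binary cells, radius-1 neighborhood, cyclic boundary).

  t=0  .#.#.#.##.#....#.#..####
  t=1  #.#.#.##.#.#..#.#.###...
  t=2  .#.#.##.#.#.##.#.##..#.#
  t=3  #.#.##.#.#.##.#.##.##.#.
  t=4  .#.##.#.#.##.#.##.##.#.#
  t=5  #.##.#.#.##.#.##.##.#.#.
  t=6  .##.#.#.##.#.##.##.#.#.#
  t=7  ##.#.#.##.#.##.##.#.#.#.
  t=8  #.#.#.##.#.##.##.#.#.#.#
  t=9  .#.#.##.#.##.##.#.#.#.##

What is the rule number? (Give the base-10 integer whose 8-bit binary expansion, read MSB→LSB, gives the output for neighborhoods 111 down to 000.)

  [7] ### => .  t=0,i=21
  [6] ##. => .  t=0,i=8
  [5] #.# => #  t=0,i=0
  [4] #.. => #  t=0,i=11
  [3] .## => #  t=0,i=7
  [2] .#. => .  t=0,i=1
  [1] ..# => #  t=0,i=14
  [0] ... => .  t=0,i=12
  bits 00111010 = 58

58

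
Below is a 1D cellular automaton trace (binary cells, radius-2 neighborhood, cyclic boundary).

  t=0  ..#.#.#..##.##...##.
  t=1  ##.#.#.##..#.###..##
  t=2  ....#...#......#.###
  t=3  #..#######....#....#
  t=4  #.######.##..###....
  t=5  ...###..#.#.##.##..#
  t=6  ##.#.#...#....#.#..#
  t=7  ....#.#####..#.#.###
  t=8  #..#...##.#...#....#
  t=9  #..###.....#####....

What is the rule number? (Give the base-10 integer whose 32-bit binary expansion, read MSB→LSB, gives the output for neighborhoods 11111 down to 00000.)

2567608212

  nb #####: next=#  (t=3,i=5, bit31=1)
  nb ####.: next=.  (t=1,i=0, bit30=0)
  nb ###.#: next=.  (t=1,i=1, bit29=0)
  nb ###..: next=#  (t=1,i=15, bit28=1)
  nb ##.##: next=#  (t=0,i=11, bit27=1)
  nb ##.#.: next=.  (t=1,i=2, bit26=0)
  nb ##..#: next=.  (t=1,i=9, bit25=0)
  nb ##...: next=#  (t=0,i=14, bit24=1)
  nb #.###: next=.  (t=1,i=13, bit23=0)
  nb #.##.: next=.  (t=0,i=12, bit22=0)
  nb #.#.#: next=.  (t=0,i=4, bit21=0)
  nb #.#..: next=.  (t=0,i=6, bit20=0)
  nb #..##: next=#  (t=0,i=8, bit19=1)
  nb #..#.: next=.  (t=1,i=10, bit18=0)
  nb #...#: next=#  (t=0,i=0, bit17=1)
  nb #....: next=.  (t=2,i=1, bit16=0)
  nb .####: next=#  (t=1,i=19, bit15=1)
  nb .###.: next=.  (t=1,i=14, bit14=0)
  nb .##.#: next=.  (t=0,i=10, bit13=0)
  nb .##..: next=#  (t=0,i=13, bit12=1)
  nb .#.##: next=.  (t=1,i=6, bit11=0)
  nb .#.#.: next=#  (t=0,i=3, bit10=1)
  nb .#..#: next=#  (t=0,i=7, bit9=1)
  nb .#...: next=#  (t=2,i=5, bit8=1)
  nb ..###: next=#  (t=1,i=18, bit7=1)
  nb ..##.: next=.  (t=0,i=9, bit6=0)
  nb ..#.#: next=.  (t=0,i=2, bit5=0)
  nb ..#..: next=#  (t=2,i=4, bit4=1)
  nb ...##: next=.  (t=0,i=16, bit3=0)
  nb ...#.: next=#  (t=0,i=1, bit2=1)
  nb ....#: next=.  (t=2,i=2, bit1=0)
  nb .....: next=.  (t=2,i=11, bit0=0)
  bits 10011001000010101001011110010100 = 2567608212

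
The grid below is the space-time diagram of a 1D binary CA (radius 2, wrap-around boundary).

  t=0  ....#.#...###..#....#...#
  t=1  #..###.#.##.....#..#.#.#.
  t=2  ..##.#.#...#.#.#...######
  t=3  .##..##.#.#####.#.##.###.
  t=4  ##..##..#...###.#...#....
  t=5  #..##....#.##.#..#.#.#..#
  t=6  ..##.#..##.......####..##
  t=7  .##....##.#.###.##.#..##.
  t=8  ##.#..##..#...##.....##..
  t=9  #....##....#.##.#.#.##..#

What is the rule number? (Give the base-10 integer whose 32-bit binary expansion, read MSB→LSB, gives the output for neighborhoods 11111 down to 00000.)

  ##### -> #   bit 31 = 1  t=2,i=21
  ####. -> #   bit 30 = 1  t=2,i=23
  ###.# -> #   bit 29 = 1  t=1,i=5
  ###.. -> .   bit 28 = 0  t=0,i=12
  ##.## -> #   bit 27 = 1  t=3,i=20
  ##.#. -> .   bit 26 = 0  t=1,i=6
  ##..# -> .   bit 25 = 0  t=0,i=13
  ##... -> #   bit 24 = 1  t=1,i=11
  #.### -> .   bit 23 = 0  t=3,i=10
  #.##. -> .   bit 22 = 0  t=1,i=9
  #.#.# -> #   bit 21 = 1  t=1,i=7
  #.#.. -> .   bit 20 = 0  t=0,i=6
  #..## -> #   bit 19 = 1  t=1,i=2
  #..#. -> .   bit 18 = 0  t=0,i=14
  #...# -> .   bit 17 = 0  t=0,i=8
  #.... -> .   bit 16 = 0  t=0,i=1
  .#### -> .   bit 15 = 0  t=2,i=20
  .###. -> .   bit 14 = 0  t=0,i=11
  .##.# -> .   bit 13 = 0  t=2,i=3
  .##.. -> .   bit 12 = 0  t=1,i=10
  .#.## -> .   bit 11 = 0  t=1,i=8
  .#.#. -> #   bit 10 = 1  t=0,i=5
  .#..# -> .   bit 9 = 0  t=1,i=1
  .#... -> #   bit 8 = 1  t=0,i=0
  ..### -> #   bit 7 = 1  t=0,i=10
  ..##. -> #   bit 6 = 1  t=2,i=2
  ..#.# -> #   bit 5 = 1  t=0,i=4
  ..#.. -> .   bit 4 = 0  t=0,i=15
  ...## -> #   bit 3 = 1  t=0,i=9
  ...#. -> #   bit 2 = 1  t=0,i=3
  ....# -> .   bit 1 = 0  t=0,i=2
  ..... -> #   bit 0 = 1  t=1,i=13
  bits 11101001001010000000010111101101 = 3911714285

3911714285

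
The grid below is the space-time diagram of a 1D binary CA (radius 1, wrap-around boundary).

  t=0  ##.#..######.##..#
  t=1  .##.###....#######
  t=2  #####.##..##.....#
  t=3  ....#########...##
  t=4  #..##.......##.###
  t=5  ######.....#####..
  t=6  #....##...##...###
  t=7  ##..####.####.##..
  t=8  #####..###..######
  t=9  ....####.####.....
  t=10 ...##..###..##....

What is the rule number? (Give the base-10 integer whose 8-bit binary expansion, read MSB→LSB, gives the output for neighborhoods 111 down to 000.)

  [7] ### => .  t=0,i=0
  [6] ##. => #  t=0,i=1
  [5] #.# => #  t=0,i=2
  [4] #.. => #  t=0,i=4
  [3] .## => #  t=0,i=6
  [2] .#. => .  t=0,i=3
  [1] ..# => #  t=0,i=5
  [0] ... => .  t=1,i=8
  bits 01111010 = 122

122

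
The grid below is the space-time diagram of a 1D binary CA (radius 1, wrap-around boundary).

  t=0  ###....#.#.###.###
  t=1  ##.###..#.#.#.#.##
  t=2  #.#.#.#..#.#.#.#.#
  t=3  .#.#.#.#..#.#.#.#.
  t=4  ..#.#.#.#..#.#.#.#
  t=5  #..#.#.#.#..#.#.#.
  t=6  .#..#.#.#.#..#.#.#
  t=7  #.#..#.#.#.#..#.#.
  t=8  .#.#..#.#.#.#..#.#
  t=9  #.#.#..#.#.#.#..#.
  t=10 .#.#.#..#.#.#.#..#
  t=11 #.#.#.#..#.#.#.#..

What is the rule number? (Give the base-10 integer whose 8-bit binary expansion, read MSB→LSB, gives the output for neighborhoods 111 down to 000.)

  ###|#  b7=1 t=0,i=0
  ##.|.  b6=0 t=0,i=2
  #.#|#  b5=1 t=0,i=8
  #..|#  b4=1 t=0,i=3
  .##|.  b3=0 t=0,i=11
  .#.|.  b2=0 t=0,i=7
  ..#|.  b1=0 t=0,i=6
  ...|#  b0=1 t=0,i=4
  bits 10110001 = 177

177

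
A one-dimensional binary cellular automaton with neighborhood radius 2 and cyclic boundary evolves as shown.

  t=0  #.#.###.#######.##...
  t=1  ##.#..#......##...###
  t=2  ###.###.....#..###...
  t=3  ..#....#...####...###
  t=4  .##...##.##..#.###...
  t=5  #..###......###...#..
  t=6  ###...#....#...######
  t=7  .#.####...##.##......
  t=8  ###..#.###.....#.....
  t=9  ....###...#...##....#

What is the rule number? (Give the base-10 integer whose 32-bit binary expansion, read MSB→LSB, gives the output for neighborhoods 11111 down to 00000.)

1695419964

  ##### -> .   bit 31 = 0  t=0,i=10
  ####. -> #   bit 30 = 1  t=0,i=13
  ###.# -> #   bit 29 = 1  t=0,i=6
  ###.. -> .   bit 28 = 0  t=2,i=6
  ##.## -> .   bit 27 = 0  t=0,i=7
  ##.#. -> #   bit 26 = 1  t=1,i=2
  ##..# -> .   bit 25 = 0  t=3,i=0
  ##... -> #   bit 24 = 1  t=0,i=18
  #.### -> .   bit 23 = 0  t=0,i=4
  #.##. -> .   bit 22 = 0  t=0,i=16
  #.#.# -> .   bit 21 = 0  t=0,i=2
  #.#.. -> .   bit 20 = 0  t=1,i=3
  #..## -> #   bit 19 = 1  t=2,i=14
  #..#. -> #   bit 18 = 1  t=1,i=5
  #...# -> #   bit 17 = 1  t=0,i=19
  #.... -> .   bit 16 = 0  t=1,i=8
  .#### -> .   bit 15 = 0  t=0,i=9
  .###. -> .   bit 14 = 0  t=0,i=5
  .##.# -> .   bit 13 = 0  t=4,i=7
  .##.. -> .   bit 12 = 0  t=0,i=17
  .#.## -> #   bit 11 = 1  t=0,i=3
  .#.#. -> #   bit 10 = 1  t=0,i=1
  .#..# -> #   bit 9 = 1  t=1,i=4
  .#... -> .   bit 8 = 0  t=1,i=7
  ..### -> .   bit 7 = 0  t=1,i=18
  ..##. -> .   bit 6 = 0  t=1,i=13
  ..#.# -> #   bit 5 = 1  t=0,i=0
  ..#.. -> #   bit 4 = 1  t=1,i=6
  ...## -> #   bit 3 = 1  t=1,i=12
  ...#. -> #   bit 2 = 1  t=0,i=20
  ....# -> .   bit 1 = 0  t=1,i=11
  ..... -> .   bit 0 = 0  t=1,i=9
  bits 01100101000011100000111000111100 = 1695419964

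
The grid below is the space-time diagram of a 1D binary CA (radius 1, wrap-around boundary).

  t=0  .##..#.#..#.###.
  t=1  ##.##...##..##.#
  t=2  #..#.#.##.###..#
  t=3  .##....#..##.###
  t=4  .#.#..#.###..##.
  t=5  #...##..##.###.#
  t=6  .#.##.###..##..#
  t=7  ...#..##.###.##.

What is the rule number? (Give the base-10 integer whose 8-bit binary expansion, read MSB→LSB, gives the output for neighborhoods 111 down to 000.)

  ###|#  b7=1 t=0,i=13
  ##.|.  b6=0 t=0,i=2
  #.#|.  b5=0 t=0,i=6
  #..|#  b4=1 t=0,i=3
  .##|#  b3=1 t=0,i=1
  .#.|.  b2=0 t=0,i=5
  ..#|#  b1=1 t=0,i=0
  ...|.  b0=0 t=1,i=6
  bits 10011010 = 154

154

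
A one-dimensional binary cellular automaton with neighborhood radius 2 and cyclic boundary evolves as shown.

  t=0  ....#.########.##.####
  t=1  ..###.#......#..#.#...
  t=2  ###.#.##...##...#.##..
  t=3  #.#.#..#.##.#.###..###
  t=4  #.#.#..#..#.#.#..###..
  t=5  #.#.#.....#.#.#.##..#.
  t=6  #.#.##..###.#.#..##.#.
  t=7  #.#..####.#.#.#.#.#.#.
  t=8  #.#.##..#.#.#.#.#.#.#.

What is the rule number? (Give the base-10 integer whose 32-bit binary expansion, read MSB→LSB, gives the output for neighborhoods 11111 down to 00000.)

582627758

  ##### -> .   bit 31 = 0  t=0,i=8
  ####. -> .   bit 30 = 0  t=0,i=12
  ###.# -> #   bit 29 = 1  t=0,i=13
  ###.. -> .   bit 28 = 0  t=0,i=21
  ##.## -> .   bit 27 = 0  t=0,i=14
  ##.#. -> .   bit 26 = 0  t=1,i=5
  ##..# -> #   bit 25 = 1  t=2,i=20
  ##... -> .   bit 24 = 0  t=0,i=0
  #.### -> #   bit 23 = 1  t=0,i=6
  #.##. -> .   bit 22 = 0  t=0,i=15
  #.#.# -> #   bit 21 = 1  t=2,i=4
  #.#.. -> #   bit 20 = 1  t=1,i=6
  #..## -> #   bit 19 = 1  t=2,i=21
  #..#. -> .   bit 18 = 0  t=1,i=15
  #...# -> #   bit 17 = 1  t=2,i=9
  #.... -> .   bit 16 = 0  t=0,i=1
  .#### -> .   bit 15 = 0  t=0,i=7
  .###. -> .   bit 14 = 0  t=1,i=3
  .##.# -> #   bit 13 = 1  t=0,i=16
  .##.. -> #   bit 12 = 1  t=2,i=7
  .#.## -> .   bit 11 = 0  t=0,i=5
  .#.#. -> .   bit 10 = 0  t=1,i=17
  .#..# -> .   bit 9 = 0  t=1,i=14
  .#... -> #   bit 8 = 1  t=1,i=7
  ..### -> #   bit 7 = 1  t=1,i=2
  ..##. -> .   bit 6 = 0  t=2,i=11
  ..#.# -> #   bit 5 = 1  t=0,i=4
  ..#.. -> .   bit 4 = 0  t=1,i=13
  ...## -> #   bit 3 = 1  t=1,i=1
  ...#. -> #   bit 2 = 1  t=0,i=3
  ....# -> #   bit 1 = 1  t=0,i=2
  ..... -> .   bit 0 = 0  t=1,i=9
  bits 00100010101110100011000110101110 = 582627758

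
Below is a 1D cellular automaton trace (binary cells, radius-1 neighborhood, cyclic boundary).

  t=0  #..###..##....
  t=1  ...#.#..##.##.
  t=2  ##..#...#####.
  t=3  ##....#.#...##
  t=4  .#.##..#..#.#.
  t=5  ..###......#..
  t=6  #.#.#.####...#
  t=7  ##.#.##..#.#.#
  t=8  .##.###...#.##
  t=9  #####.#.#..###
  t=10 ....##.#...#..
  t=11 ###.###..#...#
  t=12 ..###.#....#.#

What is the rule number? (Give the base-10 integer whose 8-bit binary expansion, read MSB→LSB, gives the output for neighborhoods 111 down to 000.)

  ### -> .   bit 7 = 0  t=0,i=4
  ##. -> #   bit 6 = 1  t=0,i=5
  #.# -> #   bit 5 = 1  t=1,i=4
  #.. -> .   bit 4 = 0  t=0,i=1
  .## -> #   bit 3 = 1  t=0,i=3
  .#. -> .   bit 2 = 0  t=0,i=0
  ..# -> .   bit 1 = 0  t=0,i=2
  ... -> #   bit 0 = 1  t=0,i=11
  bits 01101001 = 105

105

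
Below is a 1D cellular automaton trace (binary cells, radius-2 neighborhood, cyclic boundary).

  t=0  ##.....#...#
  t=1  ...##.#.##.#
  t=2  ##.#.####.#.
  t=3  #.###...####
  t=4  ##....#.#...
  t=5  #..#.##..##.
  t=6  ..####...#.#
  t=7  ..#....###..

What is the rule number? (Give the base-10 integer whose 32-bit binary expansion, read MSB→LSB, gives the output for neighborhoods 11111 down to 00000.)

744950245

  #####|.  b31=0 t=3,i=10
  ####.|.  b30=0 t=2,i=7
  ###.#|#  b29=1 t=2,i=8
  ###..|.  b28=0 t=0,i=1
  ##.##|#  b27=1 t=3,i=1
  ##.#.|#  b26=1 t=1,i=5
  ##..#|.  b25=0 t=5,i=7
  ##...|.  b24=0 t=0,i=2
  #.###|.  b23=0 t=2,i=5
  #.##.|#  b22=1 t=1,i=8
  #.#.#|#  b21=1 t=1,i=6
  #.#..|.  b20=0 t=1,i=11
  #..##|.  b19=0 t=5,i=8
  #..#.|#  b18=1 t=5,i=2
  #...#|#  b17=1 t=0,i=9
  #....|#  b16=1 t=0,i=3
  .####|.  b15=0 t=2,i=6
  .###.|.  b14=0 t=0,i=0
  .##.#|.  b13=0 t=1,i=4
  .##..|.  b12=0 t=4,i=1
  .#.##|#  b11=1 t=1,i=7
  .#.#.|.  b10=0 t=4,i=7
  .#..#|.  b9=0 t=5,i=1
  .#...|#  b8=1 t=0,i=8
  ..###|#  b7=1 t=0,i=11
  ..##.|#  b6=1 t=1,i=3
  ..#.#|#  b5=1 t=4,i=6
  ..#..|.  b4=0 t=0,i=7
  ...##|.  b3=0 t=0,i=10
  ...#.|#  b2=1 t=0,i=6
  ....#|.  b1=0 t=0,i=5
  .....|#  b0=1 t=0,i=4
  bits 00101100011001110000100111100101 = 744950245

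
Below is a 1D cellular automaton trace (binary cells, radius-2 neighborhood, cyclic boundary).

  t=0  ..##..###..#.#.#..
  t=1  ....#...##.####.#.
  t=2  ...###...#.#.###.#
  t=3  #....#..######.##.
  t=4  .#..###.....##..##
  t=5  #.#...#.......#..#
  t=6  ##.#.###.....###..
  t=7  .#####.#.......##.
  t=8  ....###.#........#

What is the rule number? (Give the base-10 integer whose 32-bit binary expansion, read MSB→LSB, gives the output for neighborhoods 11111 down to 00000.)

  [31] ##### => .  t=3,i=10
  [30] ####. => #  t=1,i=13
  [29] ###.# => #  t=1,i=14
  [28] ###.. => #  t=0,i=8
  [27] ##.## => .  t=1,i=10
  [26] ##.#. => #  t=1,i=15
  [25] ##..# => #  t=0,i=4
  [24] ##... => .  t=2,i=6
  [23] #.### => #  t=1,i=11
  [22] #.##. => .  t=3,i=15
  [21] #.#.# => #  t=0,i=13
  [20] #.#.. => .  t=0,i=15
  [19] #..## => .  t=0,i=5
  [18] #..#. => .  t=0,i=10
  [17] #...# => .  t=1,i=6
  [16] #.... => .  t=0,i=17
  [15] .#### => .  t=1,i=12
  [14] .###. => .  t=0,i=7
  [13] .##.# => #  t=1,i=9
  [12] .##.. => .  t=0,i=3
  [11] .#.## => #  t=2,i=12
  [10] .#.#. => #  t=0,i=12
  [9] .#..# => #  t=3,i=6
  [8] .#... => #  t=0,i=16
  [7] ..### => .  t=0,i=6
  [6] ..##. => .  t=0,i=2
  [5] ..#.# => #  t=0,i=11
  [4] ..#.. => #  t=1,i=4
  [3] ...## => .  t=0,i=1
  [2] ...#. => #  t=1,i=3
  [1] ....# => .  t=0,i=0
  [0] ..... => .  t=1,i=1
  bits 01110110101000000010111100110100 = 1990209332

1990209332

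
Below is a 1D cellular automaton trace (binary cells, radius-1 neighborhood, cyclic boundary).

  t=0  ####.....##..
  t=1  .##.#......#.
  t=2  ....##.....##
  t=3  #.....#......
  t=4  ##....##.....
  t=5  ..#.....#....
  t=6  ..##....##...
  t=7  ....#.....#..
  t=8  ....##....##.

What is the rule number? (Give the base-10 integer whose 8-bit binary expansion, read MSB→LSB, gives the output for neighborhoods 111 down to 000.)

148

  nb ###: next=#  (t=0,i=1, bit7=1)
  nb ##.: next=.  (t=0,i=3, bit6=0)
  nb #.#: next=.  (t=1,i=3, bit5=0)
  nb #..: next=#  (t=0,i=4, bit4=1)
  nb .##: next=.  (t=0,i=0, bit3=0)
  nb .#.: next=#  (t=1,i=4, bit2=1)
  nb ..#: next=.  (t=0,i=8, bit1=0)
  nb ...: next=.  (t=0,i=5, bit0=0)
  bits 10010100 = 148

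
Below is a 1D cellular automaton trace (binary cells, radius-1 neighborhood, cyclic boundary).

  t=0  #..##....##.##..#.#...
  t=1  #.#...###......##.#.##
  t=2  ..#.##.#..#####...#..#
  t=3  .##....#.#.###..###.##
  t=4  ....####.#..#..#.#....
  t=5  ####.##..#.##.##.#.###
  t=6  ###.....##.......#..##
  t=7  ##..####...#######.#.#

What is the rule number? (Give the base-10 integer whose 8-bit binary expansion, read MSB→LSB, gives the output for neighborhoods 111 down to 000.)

  nb ###: next=#  (t=1,i=7, bit7=1)
  nb ##.: next=.  (t=0,i=4, bit6=0)
  nb #.#: next=.  (t=0,i=11, bit5=0)
  nb #..: next=.  (t=0,i=1, bit4=0)
  nb .##: next=.  (t=0,i=3, bit3=0)
  nb .#.: next=#  (t=0,i=0, bit2=1)
  nb ..#: next=#  (t=0,i=2, bit1=1)
  nb ...: next=#  (t=0,i=6, bit0=1)
  bits 10000111 = 135

135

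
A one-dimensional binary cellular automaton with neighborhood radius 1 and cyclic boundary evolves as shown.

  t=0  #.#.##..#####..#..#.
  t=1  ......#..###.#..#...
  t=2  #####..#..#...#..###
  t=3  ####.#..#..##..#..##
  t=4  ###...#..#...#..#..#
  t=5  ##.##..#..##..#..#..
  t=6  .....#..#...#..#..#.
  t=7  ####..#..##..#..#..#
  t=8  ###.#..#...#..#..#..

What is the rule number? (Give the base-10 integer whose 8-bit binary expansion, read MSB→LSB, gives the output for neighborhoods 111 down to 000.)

  nb ###: next=#  (t=0,i=9, bit7=1)
  nb ##.: next=.  (t=0,i=5, bit6=0)
  nb #.#: next=.  (t=0,i=1, bit5=0)
  nb #..: next=#  (t=0,i=6, bit4=1)
  nb .##: next=.  (t=0,i=4, bit3=0)
  nb .#.: next=.  (t=0,i=0, bit2=0)
  nb ..#: next=.  (t=0,i=7, bit1=0)
  nb ...: next=#  (t=1,i=0, bit0=1)
  bits 10010001 = 145

145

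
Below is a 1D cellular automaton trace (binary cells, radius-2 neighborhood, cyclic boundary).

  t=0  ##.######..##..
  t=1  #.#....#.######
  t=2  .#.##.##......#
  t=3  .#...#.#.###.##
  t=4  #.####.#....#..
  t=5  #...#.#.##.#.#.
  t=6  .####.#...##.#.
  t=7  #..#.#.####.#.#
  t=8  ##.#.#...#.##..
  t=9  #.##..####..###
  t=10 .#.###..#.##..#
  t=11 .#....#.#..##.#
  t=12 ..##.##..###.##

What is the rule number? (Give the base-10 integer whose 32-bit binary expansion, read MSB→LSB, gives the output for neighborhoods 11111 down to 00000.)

  ##### -> .   bit 31 = 0  t=0,i=5
  ####. -> #   bit 30 = 1  t=0,i=7
  ###.# -> .   bit 29 = 0  t=1,i=0
  ###.. -> .   bit 28 = 0  t=0,i=8
  ##.## -> #   bit 27 = 1  t=0,i=2
  ##.#. -> #   bit 26 = 1  t=1,i=1
  ##..# -> #   bit 25 = 1  t=0,i=9
  ##... -> .   bit 24 = 0  t=2,i=8
  #.### -> .   bit 23 = 0  t=0,i=3
  #.##. -> .   bit 22 = 0  t=2,i=3
  #.#.# -> #   bit 21 = 1  t=2,i=1
  #.#.. -> .   bit 20 = 0  t=1,i=2
  #..## -> #   bit 19 = 1  t=0,i=10
  #..#. -> .   bit 18 = 0  t=4,i=14
  #...# -> #   bit 17 = 1  t=3,i=3
  #.... -> #   bit 16 = 1  t=1,i=4
  .#### -> .   bit 15 = 0  t=0,i=4
  .###. -> .   bit 14 = 0  t=3,i=10
  .##.# -> .   bit 13 = 0  t=0,i=1
  .##.. -> #   bit 12 = 1  t=0,i=12
  .#.## -> .   bit 11 = 0  t=1,i=8
  .#.#. -> .   bit 10 = 0  t=2,i=0
  .#..# -> #   bit 9 = 1  t=4,i=13
  .#... -> #   bit 8 = 1  t=1,i=3
  ..### -> .   bit 7 = 0  t=6,i=1
  ..##. -> #   bit 6 = 1  t=0,i=0
  ..#.# -> #   bit 5 = 1  t=1,i=7
  ..#.. -> .   bit 4 = 0  t=4,i=12
  ...## -> #   bit 3 = 1  t=6,i=9
  ...#. -> #   bit 2 = 1  t=1,i=6
  ....# -> .   bit 1 = 0  t=1,i=5
  ..... -> #   bit 0 = 1  t=2,i=10
  bits 01001110001010110001001101101101 = 1311445869

1311445869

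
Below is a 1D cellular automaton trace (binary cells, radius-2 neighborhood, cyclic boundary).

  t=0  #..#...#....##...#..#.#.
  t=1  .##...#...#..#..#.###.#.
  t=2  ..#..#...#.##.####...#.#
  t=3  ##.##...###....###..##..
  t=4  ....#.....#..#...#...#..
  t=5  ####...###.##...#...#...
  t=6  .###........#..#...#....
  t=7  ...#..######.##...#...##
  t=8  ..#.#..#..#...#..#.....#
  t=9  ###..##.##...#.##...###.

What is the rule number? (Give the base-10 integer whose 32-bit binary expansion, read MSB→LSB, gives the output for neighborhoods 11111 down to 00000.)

1411684903

  #####|.  b31=0 t=7,i=8
  ####.|#  b30=1 t=2,i=16
  ###.#|.  b29=0 t=1,i=20
  ###..|#  b28=1 t=2,i=17
  ##.##|.  b27=0 t=2,i=13
  ##.#.|#  b26=1 t=1,i=21
  ##..#|.  b25=0 t=3,i=18
  ##...|.  b24=0 t=0,i=14
  #.###|.  b23=0 t=1,i=18
  #.##.|.  b22=0 t=2,i=11
  #.#.#|#  b21=1 t=0,i=22
  #.#..|.  b20=0 t=0,i=0
  #..##|.  b19=0 t=1,i=0
  #..#.|#  b18=1 t=0,i=2
  #...#|.  b17=0 t=0,i=5
  #....|.  b16=0 t=0,i=9
  .####|#  b15=1 t=2,i=15
  .###.|.  b14=0 t=1,i=19
  .##.#|.  b13=0 t=2,i=12
  .##..|#  b12=1 t=0,i=13
  .#.##|#  b11=1 t=1,i=17
  .#.#.|.  b10=0 t=0,i=21
  .#..#|#  b9=1 t=0,i=1
  .#...|.  b8=0 t=0,i=4
  ..###|.  b7=0 t=3,i=8
  ..##.|.  b6=0 t=0,i=12
  ..#.#|#  b5=1 t=0,i=20
  ..#..|.  b4=0 t=0,i=3
  ...##|.  b3=0 t=0,i=11
  ...#.|#  b2=1 t=0,i=6
  ....#|#  b1=1 t=0,i=10
  .....|#  b0=1 t=4,i=0
  bits 01010100001001001001101000100111 = 1411684903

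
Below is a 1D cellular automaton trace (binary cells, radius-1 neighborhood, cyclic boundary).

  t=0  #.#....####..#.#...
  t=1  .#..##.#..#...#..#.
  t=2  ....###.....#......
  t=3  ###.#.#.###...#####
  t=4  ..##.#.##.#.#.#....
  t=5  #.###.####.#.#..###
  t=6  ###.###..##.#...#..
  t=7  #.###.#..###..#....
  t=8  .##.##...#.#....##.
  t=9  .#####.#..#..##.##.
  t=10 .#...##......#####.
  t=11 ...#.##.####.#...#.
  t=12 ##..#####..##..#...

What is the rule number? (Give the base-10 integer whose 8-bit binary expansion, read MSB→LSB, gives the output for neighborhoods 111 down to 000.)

105

  ### -> .   bit 7 = 0  t=0,i=8
  ##. -> #   bit 6 = 1  t=0,i=10
  #.# -> #   bit 5 = 1  t=0,i=1
  #.. -> .   bit 4 = 0  t=0,i=3
  .## -> #   bit 3 = 1  t=0,i=7
  .#. -> .   bit 2 = 0  t=0,i=0
  ..# -> .   bit 1 = 0  t=0,i=6
  ... -> #   bit 0 = 1  t=0,i=4
  bits 01101001 = 105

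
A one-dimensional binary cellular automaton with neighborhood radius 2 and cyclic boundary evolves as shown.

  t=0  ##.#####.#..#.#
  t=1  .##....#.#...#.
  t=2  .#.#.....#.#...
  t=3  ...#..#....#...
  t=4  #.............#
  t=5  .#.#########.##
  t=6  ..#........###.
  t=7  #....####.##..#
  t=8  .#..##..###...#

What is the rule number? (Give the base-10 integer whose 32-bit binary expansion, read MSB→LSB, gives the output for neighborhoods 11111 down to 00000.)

693242057

  ##### -> .   bit 31 = 0  t=0,i=5
  ####. -> .   bit 30 = 0  t=0,i=6
  ###.# -> #   bit 29 = 1  t=0,i=1
  ###.. -> .   bit 28 = 0  t=6,i=13
  ##.## -> #   bit 27 = 1  t=0,i=2
  ##.#. -> .   bit 26 = 0  t=0,i=8
  ##..# -> .   bit 25 = 0  t=7,i=12
  ##... -> #   bit 24 = 1  t=1,i=3
  #.### -> .   bit 23 = 0  t=0,i=3
  #.##. -> #   bit 22 = 1  t=5,i=13
  #.#.# -> .   bit 21 = 0  t=5,i=1
  #.#.. -> #   bit 20 = 1  t=0,i=9
  #..## -> .   bit 19 = 0  t=1,i=0
  #..#. -> .   bit 18 = 0  t=0,i=11
  #...# -> #   bit 17 = 1  t=1,i=11
  #.... -> .   bit 16 = 0  t=1,i=4
  .#### -> .   bit 15 = 0  t=0,i=4
  .###. -> .   bit 14 = 0  t=0,i=0
  .##.# -> .   bit 13 = 0  t=5,i=14
  .##.. -> .   bit 12 = 0  t=1,i=2
  .#.## -> #   bit 11 = 1  t=0,i=13
  .#.#. -> .   bit 10 = 0  t=1,i=8
  .#..# -> .   bit 9 = 0  t=0,i=10
  .#... -> .   bit 8 = 0  t=1,i=10
  ..### -> #   bit 7 = 1  t=6,i=11
  ..##. -> #   bit 6 = 1  t=1,i=1
  ..#.# -> .   bit 5 = 0  t=0,i=12
  ..#.. -> .   bit 4 = 0  t=1,i=13
  ...## -> #   bit 3 = 1  t=4,i=13
  ...#. -> .   bit 2 = 0  t=1,i=6
  ....# -> .   bit 1 = 0  t=1,i=5
  ..... -> #   bit 0 = 1  t=2,i=6
  bits 00101001010100100000100011001001 = 693242057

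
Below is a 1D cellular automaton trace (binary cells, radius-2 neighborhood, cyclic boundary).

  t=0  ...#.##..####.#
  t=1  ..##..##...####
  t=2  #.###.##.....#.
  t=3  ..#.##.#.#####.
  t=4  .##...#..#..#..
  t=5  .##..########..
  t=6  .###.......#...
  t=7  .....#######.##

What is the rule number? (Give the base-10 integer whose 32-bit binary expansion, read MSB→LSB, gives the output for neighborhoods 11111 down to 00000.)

1855263351

  nb #####: next=.  (t=3,i=11, bit31=0)
  nb ####.: next=#  (t=0,i=11, bit30=1)
  nb ###.#: next=#  (t=0,i=12, bit29=1)
  nb ###..: next=.  (t=1,i=14, bit28=0)
  nb ##.##: next=#  (t=2,i=5, bit27=1)
  nb ##.#.: next=#  (t=0,i=13, bit26=1)
  nb ##..#: next=#  (t=0,i=7, bit25=1)
  nb ##...: next=.  (t=1,i=8, bit24=0)
  nb #.###: next=#  (t=2,i=2, bit23=1)
  nb #.##.: next=.  (t=0,i=5, bit22=0)
  nb #.#.#: next=.  (t=2,i=0, bit21=0)
  nb #.#..: next=#  (t=0,i=14, bit20=1)
  nb #..##: next=.  (t=0,i=8, bit19=0)
  nb #..#.: next=#  (t=4,i=8, bit18=1)
  nb #...#: next=.  (t=0,i=1, bit17=0)
  nb #....: next=#  (t=2,i=9, bit16=1)
  nb .####: next=.  (t=0,i=10, bit15=0)
  nb .###.: next=.  (t=2,i=3, bit14=0)
  nb .##.#: next=.  (t=3,i=5, bit13=0)
  nb .##..: next=#  (t=0,i=6, bit12=1)
  nb .#.##: next=.  (t=0,i=4, bit11=0)
  nb .#.#.: next=.  (t=2,i=14, bit10=0)
  nb .#..#: next=#  (t=4,i=7, bit9=1)
  nb .#...: next=.  (t=0,i=0, bit8=0)
  nb ..###: next=.  (t=0,i=9, bit7=0)
  nb ..##.: next=#  (t=1,i=2, bit6=1)
  nb ..#.#: next=#  (t=0,i=3, bit5=1)
  nb ..#..: next=#  (t=4,i=6, bit4=1)
  nb ...##: next=.  (t=1,i=10, bit3=0)
  nb ...#.: next=#  (t=0,i=2, bit2=1)
  nb ....#: next=#  (t=2,i=11, bit1=1)
  nb .....: next=#  (t=2,i=10, bit0=1)
  bits 01101110100101010001001001110111 = 1855263351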